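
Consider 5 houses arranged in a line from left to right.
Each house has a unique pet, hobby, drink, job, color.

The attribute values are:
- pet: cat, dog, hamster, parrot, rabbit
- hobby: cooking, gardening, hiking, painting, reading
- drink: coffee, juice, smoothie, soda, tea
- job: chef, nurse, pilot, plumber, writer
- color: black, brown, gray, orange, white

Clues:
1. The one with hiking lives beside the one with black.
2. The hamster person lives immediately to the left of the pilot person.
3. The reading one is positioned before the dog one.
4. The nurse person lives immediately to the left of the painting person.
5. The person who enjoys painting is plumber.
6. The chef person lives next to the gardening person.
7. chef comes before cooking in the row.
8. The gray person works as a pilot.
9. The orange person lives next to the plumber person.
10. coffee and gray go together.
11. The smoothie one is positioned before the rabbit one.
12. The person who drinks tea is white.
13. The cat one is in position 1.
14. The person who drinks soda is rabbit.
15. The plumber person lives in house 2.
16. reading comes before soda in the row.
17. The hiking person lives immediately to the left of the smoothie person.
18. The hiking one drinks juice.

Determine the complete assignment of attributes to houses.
Solution:

House | Pet | Hobby | Drink | Job | Color
-----------------------------------------
  1   | cat | hiking | juice | nurse | orange
  2   | parrot | painting | smoothie | plumber | black
  3   | hamster | reading | tea | chef | white
  4   | dog | gardening | coffee | pilot | gray
  5   | rabbit | cooking | soda | writer | brown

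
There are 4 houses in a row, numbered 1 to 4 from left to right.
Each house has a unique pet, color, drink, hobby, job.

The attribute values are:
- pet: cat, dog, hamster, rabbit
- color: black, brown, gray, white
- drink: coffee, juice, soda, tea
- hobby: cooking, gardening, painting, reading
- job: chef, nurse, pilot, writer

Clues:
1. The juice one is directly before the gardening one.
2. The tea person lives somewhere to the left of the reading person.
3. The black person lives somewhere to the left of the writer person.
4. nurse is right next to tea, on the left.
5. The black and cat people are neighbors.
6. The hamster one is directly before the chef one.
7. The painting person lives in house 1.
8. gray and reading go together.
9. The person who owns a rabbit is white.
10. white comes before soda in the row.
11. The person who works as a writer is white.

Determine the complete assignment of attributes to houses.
Solution:

House | Pet | Color | Drink | Hobby | Job
-----------------------------------------
  1   | hamster | black | juice | painting | nurse
  2   | cat | brown | tea | gardening | chef
  3   | rabbit | white | coffee | cooking | writer
  4   | dog | gray | soda | reading | pilot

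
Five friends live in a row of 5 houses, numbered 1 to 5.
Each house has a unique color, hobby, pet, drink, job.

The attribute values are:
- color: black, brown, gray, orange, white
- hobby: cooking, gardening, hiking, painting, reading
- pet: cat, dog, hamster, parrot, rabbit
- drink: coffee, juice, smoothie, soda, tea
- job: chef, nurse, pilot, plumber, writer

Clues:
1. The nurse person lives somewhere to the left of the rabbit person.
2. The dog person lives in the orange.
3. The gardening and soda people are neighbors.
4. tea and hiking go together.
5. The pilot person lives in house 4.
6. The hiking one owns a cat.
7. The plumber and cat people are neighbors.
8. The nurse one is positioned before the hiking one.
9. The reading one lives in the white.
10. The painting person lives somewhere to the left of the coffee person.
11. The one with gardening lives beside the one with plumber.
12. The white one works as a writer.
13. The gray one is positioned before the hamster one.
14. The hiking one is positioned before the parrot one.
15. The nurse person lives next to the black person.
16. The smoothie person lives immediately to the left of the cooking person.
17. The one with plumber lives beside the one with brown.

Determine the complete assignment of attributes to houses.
Solution:

House | Color | Hobby | Pet | Drink | Job
-----------------------------------------
  1   | orange | gardening | dog | smoothie | nurse
  2   | black | cooking | rabbit | soda | plumber
  3   | brown | hiking | cat | tea | chef
  4   | gray | painting | parrot | juice | pilot
  5   | white | reading | hamster | coffee | writer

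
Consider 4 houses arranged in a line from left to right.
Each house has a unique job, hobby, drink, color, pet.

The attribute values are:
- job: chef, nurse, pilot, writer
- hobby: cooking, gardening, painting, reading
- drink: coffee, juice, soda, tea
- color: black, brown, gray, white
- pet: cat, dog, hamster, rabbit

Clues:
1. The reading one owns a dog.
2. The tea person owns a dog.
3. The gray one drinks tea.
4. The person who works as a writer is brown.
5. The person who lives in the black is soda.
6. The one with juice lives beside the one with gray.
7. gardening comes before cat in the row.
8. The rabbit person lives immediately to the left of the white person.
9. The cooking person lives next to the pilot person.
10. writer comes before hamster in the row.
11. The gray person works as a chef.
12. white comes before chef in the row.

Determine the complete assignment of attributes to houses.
Solution:

House | Job | Hobby | Drink | Color | Pet
-----------------------------------------
  1   | writer | cooking | coffee | brown | rabbit
  2   | pilot | gardening | juice | white | hamster
  3   | chef | reading | tea | gray | dog
  4   | nurse | painting | soda | black | cat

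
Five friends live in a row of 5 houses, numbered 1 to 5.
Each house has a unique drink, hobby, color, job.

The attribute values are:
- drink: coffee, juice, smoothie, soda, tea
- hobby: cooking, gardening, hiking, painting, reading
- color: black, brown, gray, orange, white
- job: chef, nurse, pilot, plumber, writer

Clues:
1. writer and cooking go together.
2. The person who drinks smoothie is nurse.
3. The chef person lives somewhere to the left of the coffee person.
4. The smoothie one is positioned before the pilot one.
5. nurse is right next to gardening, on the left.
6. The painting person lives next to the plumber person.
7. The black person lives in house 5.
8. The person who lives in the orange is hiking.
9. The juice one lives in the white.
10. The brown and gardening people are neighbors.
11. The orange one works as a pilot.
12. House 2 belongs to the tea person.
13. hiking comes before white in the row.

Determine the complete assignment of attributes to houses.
Solution:

House | Drink | Hobby | Color | Job
-----------------------------------
  1   | smoothie | painting | brown | nurse
  2   | tea | gardening | gray | plumber
  3   | soda | hiking | orange | pilot
  4   | juice | reading | white | chef
  5   | coffee | cooking | black | writer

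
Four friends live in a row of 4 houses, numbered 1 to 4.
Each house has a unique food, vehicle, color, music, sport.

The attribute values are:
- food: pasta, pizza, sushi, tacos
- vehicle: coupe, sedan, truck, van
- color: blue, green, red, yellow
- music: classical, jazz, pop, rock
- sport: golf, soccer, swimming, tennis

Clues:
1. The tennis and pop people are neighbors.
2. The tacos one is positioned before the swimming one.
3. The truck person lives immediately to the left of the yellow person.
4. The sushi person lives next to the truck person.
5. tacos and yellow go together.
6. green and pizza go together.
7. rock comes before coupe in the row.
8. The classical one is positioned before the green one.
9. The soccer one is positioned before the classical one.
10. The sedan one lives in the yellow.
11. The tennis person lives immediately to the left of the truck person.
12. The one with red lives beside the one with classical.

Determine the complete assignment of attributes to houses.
Solution:

House | Food | Vehicle | Color | Music | Sport
----------------------------------------------
  1   | sushi | van | blue | rock | tennis
  2   | pasta | truck | red | pop | soccer
  3   | tacos | sedan | yellow | classical | golf
  4   | pizza | coupe | green | jazz | swimming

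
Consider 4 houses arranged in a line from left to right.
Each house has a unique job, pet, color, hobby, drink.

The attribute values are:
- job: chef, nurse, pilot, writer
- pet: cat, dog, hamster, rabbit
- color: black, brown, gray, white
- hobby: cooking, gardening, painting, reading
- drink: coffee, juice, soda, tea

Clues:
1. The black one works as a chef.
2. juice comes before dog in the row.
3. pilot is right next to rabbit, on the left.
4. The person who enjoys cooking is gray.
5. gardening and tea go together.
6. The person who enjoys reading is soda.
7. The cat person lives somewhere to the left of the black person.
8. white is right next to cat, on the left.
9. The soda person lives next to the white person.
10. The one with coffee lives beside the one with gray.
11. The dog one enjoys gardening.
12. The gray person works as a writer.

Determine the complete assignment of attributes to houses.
Solution:

House | Job | Pet | Color | Hobby | Drink
-----------------------------------------
  1   | pilot | hamster | brown | reading | soda
  2   | nurse | rabbit | white | painting | coffee
  3   | writer | cat | gray | cooking | juice
  4   | chef | dog | black | gardening | tea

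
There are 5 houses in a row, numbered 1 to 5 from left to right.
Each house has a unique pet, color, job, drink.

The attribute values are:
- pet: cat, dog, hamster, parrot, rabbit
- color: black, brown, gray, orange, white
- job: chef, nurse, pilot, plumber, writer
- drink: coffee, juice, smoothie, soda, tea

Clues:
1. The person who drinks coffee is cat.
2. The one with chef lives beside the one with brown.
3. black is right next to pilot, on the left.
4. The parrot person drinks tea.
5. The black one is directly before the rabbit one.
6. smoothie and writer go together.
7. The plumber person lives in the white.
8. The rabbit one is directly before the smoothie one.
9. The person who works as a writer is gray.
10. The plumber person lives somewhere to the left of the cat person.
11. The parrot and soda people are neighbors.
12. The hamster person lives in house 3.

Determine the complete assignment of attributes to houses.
Solution:

House | Pet | Color | Job | Drink
---------------------------------
  1   | parrot | black | chef | tea
  2   | rabbit | brown | pilot | soda
  3   | hamster | gray | writer | smoothie
  4   | dog | white | plumber | juice
  5   | cat | orange | nurse | coffee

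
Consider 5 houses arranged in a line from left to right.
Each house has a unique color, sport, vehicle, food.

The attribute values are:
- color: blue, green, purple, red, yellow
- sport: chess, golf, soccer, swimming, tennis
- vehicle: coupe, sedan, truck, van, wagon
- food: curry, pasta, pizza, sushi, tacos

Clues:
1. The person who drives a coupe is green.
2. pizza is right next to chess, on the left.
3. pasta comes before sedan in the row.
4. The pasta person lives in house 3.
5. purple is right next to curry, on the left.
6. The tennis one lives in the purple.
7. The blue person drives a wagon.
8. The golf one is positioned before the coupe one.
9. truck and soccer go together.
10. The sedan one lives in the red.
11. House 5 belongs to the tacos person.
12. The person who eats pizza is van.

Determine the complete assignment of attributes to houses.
Solution:

House | Color | Sport | Vehicle | Food
--------------------------------------
  1   | purple | tennis | van | pizza
  2   | blue | chess | wagon | curry
  3   | yellow | soccer | truck | pasta
  4   | red | golf | sedan | sushi
  5   | green | swimming | coupe | tacos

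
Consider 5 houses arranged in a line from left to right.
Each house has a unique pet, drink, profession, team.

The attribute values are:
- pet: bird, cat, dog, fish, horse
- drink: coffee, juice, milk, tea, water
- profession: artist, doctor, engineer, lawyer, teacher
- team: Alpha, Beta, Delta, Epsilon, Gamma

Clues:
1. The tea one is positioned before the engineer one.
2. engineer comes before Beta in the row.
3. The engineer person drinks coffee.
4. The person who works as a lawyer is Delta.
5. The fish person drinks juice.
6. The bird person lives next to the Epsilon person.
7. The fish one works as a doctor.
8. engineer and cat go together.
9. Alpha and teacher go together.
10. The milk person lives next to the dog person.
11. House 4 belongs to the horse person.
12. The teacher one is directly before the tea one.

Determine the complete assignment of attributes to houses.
Solution:

House | Pet | Drink | Profession | Team
---------------------------------------
  1   | bird | milk | teacher | Alpha
  2   | dog | tea | artist | Epsilon
  3   | cat | coffee | engineer | Gamma
  4   | horse | water | lawyer | Delta
  5   | fish | juice | doctor | Beta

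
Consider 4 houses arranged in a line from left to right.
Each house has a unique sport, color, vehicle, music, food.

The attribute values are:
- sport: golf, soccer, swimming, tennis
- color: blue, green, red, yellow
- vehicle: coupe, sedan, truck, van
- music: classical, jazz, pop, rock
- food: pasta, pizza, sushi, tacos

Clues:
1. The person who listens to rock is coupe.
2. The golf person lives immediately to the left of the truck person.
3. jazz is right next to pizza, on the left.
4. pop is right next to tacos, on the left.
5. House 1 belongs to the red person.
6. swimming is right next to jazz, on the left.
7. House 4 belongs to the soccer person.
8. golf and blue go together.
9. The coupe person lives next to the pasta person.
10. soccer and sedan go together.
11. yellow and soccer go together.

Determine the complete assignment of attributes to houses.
Solution:

House | Sport | Color | Vehicle | Music | Food
----------------------------------------------
  1   | swimming | red | coupe | rock | sushi
  2   | golf | blue | van | jazz | pasta
  3   | tennis | green | truck | pop | pizza
  4   | soccer | yellow | sedan | classical | tacos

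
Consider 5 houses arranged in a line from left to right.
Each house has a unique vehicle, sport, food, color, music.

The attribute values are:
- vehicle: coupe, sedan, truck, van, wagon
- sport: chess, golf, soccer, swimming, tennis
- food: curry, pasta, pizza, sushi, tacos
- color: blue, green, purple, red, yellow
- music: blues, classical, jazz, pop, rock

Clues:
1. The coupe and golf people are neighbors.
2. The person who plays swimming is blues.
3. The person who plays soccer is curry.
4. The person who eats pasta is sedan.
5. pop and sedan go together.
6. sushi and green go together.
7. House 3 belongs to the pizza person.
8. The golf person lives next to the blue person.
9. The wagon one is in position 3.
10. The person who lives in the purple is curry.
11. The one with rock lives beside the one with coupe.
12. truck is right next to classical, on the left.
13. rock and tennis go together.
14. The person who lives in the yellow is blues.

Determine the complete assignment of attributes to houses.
Solution:

House | Vehicle | Sport | Food | Color | Music
----------------------------------------------
  1   | truck | tennis | sushi | green | rock
  2   | coupe | soccer | curry | purple | classical
  3   | wagon | golf | pizza | red | jazz
  4   | sedan | chess | pasta | blue | pop
  5   | van | swimming | tacos | yellow | blues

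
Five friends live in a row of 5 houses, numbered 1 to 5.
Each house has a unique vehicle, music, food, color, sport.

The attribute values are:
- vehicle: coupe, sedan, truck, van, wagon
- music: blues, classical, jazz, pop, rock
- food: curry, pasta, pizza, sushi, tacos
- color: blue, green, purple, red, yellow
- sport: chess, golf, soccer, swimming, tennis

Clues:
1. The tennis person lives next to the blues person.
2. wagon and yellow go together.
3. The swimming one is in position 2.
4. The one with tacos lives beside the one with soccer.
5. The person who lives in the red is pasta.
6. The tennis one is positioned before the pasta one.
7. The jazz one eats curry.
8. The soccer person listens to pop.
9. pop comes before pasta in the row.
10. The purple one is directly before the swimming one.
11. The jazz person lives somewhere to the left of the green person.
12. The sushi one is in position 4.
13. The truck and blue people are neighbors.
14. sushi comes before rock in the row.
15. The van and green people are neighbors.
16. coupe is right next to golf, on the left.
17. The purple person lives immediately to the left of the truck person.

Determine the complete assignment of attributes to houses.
Solution:

House | Vehicle | Music | Food | Color | Sport
----------------------------------------------
  1   | van | jazz | curry | purple | tennis
  2   | truck | blues | tacos | green | swimming
  3   | coupe | pop | pizza | blue | soccer
  4   | wagon | classical | sushi | yellow | golf
  5   | sedan | rock | pasta | red | chess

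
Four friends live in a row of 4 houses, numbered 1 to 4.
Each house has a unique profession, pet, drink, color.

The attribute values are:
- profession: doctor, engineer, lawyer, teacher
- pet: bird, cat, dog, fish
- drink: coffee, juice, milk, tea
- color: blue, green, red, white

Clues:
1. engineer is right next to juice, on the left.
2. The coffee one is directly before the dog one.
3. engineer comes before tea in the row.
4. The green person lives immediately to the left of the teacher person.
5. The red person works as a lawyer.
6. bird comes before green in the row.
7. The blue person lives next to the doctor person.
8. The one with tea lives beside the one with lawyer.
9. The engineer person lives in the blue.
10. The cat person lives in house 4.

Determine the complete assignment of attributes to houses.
Solution:

House | Profession | Pet | Drink | Color
----------------------------------------
  1   | engineer | bird | coffee | blue
  2   | doctor | dog | juice | green
  3   | teacher | fish | tea | white
  4   | lawyer | cat | milk | red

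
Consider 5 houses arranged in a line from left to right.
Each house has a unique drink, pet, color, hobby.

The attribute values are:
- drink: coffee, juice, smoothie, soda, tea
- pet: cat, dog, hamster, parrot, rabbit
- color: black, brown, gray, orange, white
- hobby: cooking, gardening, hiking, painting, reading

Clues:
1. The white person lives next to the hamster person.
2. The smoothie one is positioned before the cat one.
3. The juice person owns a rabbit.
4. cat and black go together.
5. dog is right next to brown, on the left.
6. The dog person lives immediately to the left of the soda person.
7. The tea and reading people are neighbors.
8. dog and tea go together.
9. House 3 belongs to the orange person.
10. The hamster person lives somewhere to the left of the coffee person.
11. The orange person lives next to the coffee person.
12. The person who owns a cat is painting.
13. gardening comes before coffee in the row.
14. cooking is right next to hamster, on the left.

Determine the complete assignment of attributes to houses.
Solution:

House | Drink | Pet | Color | Hobby
-----------------------------------
  1   | tea | dog | white | cooking
  2   | soda | hamster | brown | reading
  3   | smoothie | parrot | orange | gardening
  4   | coffee | cat | black | painting
  5   | juice | rabbit | gray | hiking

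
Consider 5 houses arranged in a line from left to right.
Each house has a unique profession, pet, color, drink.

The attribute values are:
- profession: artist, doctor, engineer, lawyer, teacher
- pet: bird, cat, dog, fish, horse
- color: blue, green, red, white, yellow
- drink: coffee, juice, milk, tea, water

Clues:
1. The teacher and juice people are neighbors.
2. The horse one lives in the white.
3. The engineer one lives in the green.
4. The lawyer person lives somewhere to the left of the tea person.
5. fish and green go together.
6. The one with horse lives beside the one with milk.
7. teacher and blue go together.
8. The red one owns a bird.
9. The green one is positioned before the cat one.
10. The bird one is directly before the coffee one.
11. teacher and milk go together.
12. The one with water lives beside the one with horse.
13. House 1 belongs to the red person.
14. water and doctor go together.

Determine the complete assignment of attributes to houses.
Solution:

House | Profession | Pet | Color | Drink
----------------------------------------
  1   | doctor | bird | red | water
  2   | lawyer | horse | white | coffee
  3   | teacher | dog | blue | milk
  4   | engineer | fish | green | juice
  5   | artist | cat | yellow | tea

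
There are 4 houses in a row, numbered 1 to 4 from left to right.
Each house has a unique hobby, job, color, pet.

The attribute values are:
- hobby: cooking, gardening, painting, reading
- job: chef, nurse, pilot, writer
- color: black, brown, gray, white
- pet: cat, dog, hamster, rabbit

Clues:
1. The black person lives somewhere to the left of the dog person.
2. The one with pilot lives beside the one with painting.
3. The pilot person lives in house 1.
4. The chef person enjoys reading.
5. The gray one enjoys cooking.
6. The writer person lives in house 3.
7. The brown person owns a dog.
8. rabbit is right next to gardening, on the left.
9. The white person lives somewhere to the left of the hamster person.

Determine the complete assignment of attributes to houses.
Solution:

House | Hobby | Job | Color | Pet
---------------------------------
  1   | cooking | pilot | gray | cat
  2   | painting | nurse | white | rabbit
  3   | gardening | writer | black | hamster
  4   | reading | chef | brown | dog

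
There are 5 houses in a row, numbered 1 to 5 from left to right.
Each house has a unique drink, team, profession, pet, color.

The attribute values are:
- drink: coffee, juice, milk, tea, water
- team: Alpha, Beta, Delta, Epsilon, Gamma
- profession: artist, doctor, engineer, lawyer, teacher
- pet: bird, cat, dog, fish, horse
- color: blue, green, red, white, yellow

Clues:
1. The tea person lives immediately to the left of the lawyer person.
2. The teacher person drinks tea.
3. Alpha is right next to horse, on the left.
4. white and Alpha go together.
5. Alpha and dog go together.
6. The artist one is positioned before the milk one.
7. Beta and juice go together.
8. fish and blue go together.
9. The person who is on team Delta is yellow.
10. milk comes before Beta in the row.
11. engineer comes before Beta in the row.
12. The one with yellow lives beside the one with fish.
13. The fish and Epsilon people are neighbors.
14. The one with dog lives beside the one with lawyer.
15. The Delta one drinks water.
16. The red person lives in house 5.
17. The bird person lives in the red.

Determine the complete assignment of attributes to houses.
Solution:

House | Drink | Team | Profession | Pet | Color
-----------------------------------------------
  1   | tea | Alpha | teacher | dog | white
  2   | water | Delta | lawyer | horse | yellow
  3   | coffee | Gamma | artist | fish | blue
  4   | milk | Epsilon | engineer | cat | green
  5   | juice | Beta | doctor | bird | red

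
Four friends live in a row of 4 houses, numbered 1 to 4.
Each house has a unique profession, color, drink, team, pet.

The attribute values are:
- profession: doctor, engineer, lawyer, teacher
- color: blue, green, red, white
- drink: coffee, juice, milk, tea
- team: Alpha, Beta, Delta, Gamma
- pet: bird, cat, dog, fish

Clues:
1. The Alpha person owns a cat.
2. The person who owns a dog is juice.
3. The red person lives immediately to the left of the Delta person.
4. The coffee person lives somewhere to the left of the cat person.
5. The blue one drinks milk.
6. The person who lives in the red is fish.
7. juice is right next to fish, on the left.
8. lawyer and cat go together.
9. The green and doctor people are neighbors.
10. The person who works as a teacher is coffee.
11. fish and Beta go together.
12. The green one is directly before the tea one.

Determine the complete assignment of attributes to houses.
Solution:

House | Profession | Color | Drink | Team | Pet
-----------------------------------------------
  1   | engineer | green | juice | Gamma | dog
  2   | doctor | red | tea | Beta | fish
  3   | teacher | white | coffee | Delta | bird
  4   | lawyer | blue | milk | Alpha | cat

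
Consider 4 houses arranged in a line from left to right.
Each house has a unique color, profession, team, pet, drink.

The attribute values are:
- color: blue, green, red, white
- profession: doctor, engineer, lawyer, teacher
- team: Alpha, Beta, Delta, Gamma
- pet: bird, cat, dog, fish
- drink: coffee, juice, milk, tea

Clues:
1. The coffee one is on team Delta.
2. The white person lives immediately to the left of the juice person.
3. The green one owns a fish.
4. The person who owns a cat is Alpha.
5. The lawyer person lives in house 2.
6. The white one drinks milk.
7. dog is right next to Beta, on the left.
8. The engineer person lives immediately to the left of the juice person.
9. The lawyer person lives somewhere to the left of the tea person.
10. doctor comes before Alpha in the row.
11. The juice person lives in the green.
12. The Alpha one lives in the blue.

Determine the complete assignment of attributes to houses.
Solution:

House | Color | Profession | Team | Pet | Drink
-----------------------------------------------
  1   | white | engineer | Gamma | dog | milk
  2   | green | lawyer | Beta | fish | juice
  3   | red | doctor | Delta | bird | coffee
  4   | blue | teacher | Alpha | cat | tea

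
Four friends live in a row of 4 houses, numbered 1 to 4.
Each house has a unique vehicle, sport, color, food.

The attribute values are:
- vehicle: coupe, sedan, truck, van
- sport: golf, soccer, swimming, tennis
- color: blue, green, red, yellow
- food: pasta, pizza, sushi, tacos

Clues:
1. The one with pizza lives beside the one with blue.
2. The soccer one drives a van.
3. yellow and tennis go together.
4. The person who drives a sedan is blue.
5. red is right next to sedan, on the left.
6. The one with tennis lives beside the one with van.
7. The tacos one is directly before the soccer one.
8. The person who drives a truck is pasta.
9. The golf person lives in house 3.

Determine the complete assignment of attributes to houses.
Solution:

House | Vehicle | Sport | Color | Food
--------------------------------------
  1   | coupe | tennis | yellow | tacos
  2   | van | soccer | red | pizza
  3   | sedan | golf | blue | sushi
  4   | truck | swimming | green | pasta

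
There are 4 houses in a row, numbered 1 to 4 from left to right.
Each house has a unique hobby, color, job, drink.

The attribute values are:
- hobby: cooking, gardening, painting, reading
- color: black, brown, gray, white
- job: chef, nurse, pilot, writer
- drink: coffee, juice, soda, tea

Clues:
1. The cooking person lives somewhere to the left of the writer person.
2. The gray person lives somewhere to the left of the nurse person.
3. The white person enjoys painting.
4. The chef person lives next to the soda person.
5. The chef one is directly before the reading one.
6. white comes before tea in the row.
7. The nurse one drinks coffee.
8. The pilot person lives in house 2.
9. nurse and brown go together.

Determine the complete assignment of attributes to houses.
Solution:

House | Hobby | Color | Job | Drink
-----------------------------------
  1   | painting | white | chef | juice
  2   | reading | gray | pilot | soda
  3   | cooking | brown | nurse | coffee
  4   | gardening | black | writer | tea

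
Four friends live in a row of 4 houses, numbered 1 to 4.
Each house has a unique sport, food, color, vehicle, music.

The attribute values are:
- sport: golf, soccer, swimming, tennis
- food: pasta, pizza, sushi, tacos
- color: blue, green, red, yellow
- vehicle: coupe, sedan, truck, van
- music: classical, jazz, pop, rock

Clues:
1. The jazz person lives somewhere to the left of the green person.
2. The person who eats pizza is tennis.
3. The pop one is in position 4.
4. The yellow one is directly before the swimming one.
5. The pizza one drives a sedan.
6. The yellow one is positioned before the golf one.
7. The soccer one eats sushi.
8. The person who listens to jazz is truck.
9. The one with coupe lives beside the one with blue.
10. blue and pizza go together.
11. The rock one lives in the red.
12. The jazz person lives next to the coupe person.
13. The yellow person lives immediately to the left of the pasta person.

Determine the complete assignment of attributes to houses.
Solution:

House | Sport | Food | Color | Vehicle | Music
----------------------------------------------
  1   | soccer | sushi | yellow | truck | jazz
  2   | swimming | pasta | red | coupe | rock
  3   | tennis | pizza | blue | sedan | classical
  4   | golf | tacos | green | van | pop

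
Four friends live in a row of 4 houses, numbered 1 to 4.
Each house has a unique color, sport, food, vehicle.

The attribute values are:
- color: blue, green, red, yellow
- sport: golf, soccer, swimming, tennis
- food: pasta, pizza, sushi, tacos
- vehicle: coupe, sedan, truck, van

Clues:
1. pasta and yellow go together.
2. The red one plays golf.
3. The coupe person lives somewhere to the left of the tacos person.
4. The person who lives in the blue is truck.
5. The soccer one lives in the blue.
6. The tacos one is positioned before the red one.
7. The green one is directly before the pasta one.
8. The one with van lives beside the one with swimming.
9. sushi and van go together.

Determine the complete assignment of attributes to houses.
Solution:

House | Color | Sport | Food | Vehicle
--------------------------------------
  1   | green | tennis | sushi | van
  2   | yellow | swimming | pasta | coupe
  3   | blue | soccer | tacos | truck
  4   | red | golf | pizza | sedan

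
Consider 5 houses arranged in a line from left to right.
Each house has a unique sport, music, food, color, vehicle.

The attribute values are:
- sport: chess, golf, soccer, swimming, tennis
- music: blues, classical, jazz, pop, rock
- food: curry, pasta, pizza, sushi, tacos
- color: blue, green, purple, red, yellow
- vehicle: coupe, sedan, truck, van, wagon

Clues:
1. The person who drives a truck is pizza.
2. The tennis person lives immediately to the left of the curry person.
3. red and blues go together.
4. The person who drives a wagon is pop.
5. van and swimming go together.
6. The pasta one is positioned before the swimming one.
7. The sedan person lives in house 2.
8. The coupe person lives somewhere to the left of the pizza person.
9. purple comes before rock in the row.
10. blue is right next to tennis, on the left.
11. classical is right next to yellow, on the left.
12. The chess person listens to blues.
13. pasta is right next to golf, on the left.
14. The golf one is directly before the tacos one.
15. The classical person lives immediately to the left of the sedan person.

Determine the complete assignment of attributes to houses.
Solution:

House | Sport | Music | Food | Color | Vehicle
----------------------------------------------
  1   | soccer | classical | sushi | blue | coupe
  2   | tennis | jazz | pasta | yellow | sedan
  3   | golf | pop | curry | purple | wagon
  4   | swimming | rock | tacos | green | van
  5   | chess | blues | pizza | red | truck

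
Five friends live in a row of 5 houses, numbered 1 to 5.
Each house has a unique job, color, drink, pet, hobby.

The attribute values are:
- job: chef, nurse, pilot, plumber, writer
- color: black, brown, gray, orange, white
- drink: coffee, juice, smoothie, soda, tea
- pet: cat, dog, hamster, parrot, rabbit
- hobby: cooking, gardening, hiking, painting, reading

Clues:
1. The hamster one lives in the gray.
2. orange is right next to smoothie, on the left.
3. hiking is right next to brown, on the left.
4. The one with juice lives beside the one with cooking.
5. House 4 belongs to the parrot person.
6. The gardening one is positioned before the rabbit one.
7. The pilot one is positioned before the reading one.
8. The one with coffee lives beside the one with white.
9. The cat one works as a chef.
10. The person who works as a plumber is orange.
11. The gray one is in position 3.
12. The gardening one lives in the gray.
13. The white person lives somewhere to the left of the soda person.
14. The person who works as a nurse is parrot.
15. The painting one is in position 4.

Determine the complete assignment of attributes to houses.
Solution:

House | Job | Color | Drink | Pet | Hobby
-----------------------------------------
  1   | plumber | orange | juice | dog | hiking
  2   | chef | brown | smoothie | cat | cooking
  3   | pilot | gray | coffee | hamster | gardening
  4   | nurse | white | tea | parrot | painting
  5   | writer | black | soda | rabbit | reading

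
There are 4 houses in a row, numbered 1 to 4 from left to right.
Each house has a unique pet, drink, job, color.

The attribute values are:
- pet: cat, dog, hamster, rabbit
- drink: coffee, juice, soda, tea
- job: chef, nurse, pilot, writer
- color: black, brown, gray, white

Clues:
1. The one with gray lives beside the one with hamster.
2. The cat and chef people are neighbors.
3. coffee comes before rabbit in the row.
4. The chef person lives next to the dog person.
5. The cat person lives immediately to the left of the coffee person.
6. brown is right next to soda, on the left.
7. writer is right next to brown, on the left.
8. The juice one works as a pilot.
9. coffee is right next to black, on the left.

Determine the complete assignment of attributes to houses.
Solution:

House | Pet | Drink | Job | Color
---------------------------------
  1   | cat | tea | writer | gray
  2   | hamster | coffee | chef | brown
  3   | dog | soda | nurse | black
  4   | rabbit | juice | pilot | white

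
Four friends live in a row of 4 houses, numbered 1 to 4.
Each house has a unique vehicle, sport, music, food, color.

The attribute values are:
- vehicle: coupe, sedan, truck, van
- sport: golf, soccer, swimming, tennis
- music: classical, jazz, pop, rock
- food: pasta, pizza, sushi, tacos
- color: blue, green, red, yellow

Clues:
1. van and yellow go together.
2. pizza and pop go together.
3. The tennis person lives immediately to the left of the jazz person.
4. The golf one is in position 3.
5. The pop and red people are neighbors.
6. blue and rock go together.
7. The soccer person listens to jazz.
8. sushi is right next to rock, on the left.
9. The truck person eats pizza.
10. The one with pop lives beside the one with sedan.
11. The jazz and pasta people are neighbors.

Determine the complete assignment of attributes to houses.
Solution:

House | Vehicle | Sport | Music | Food | Color
----------------------------------------------
  1   | truck | tennis | pop | pizza | green
  2   | sedan | soccer | jazz | sushi | red
  3   | coupe | golf | rock | pasta | blue
  4   | van | swimming | classical | tacos | yellow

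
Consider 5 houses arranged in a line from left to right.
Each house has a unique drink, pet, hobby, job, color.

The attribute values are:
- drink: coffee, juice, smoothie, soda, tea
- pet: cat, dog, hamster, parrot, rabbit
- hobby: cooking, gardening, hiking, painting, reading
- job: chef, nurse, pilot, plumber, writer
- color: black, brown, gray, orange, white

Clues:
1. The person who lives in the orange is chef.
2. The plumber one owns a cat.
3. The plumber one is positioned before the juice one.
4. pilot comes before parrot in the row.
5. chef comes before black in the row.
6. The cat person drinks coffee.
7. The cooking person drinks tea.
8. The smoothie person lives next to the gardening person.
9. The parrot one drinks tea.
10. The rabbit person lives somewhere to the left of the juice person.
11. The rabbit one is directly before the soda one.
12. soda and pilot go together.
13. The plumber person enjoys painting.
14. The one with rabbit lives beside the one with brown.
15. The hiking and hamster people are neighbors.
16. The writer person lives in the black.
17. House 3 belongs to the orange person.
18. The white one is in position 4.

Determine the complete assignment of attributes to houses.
Solution:

House | Drink | Pet | Hobby | Job | Color
-----------------------------------------
  1   | smoothie | rabbit | hiking | nurse | gray
  2   | soda | hamster | gardening | pilot | brown
  3   | tea | parrot | cooking | chef | orange
  4   | coffee | cat | painting | plumber | white
  5   | juice | dog | reading | writer | black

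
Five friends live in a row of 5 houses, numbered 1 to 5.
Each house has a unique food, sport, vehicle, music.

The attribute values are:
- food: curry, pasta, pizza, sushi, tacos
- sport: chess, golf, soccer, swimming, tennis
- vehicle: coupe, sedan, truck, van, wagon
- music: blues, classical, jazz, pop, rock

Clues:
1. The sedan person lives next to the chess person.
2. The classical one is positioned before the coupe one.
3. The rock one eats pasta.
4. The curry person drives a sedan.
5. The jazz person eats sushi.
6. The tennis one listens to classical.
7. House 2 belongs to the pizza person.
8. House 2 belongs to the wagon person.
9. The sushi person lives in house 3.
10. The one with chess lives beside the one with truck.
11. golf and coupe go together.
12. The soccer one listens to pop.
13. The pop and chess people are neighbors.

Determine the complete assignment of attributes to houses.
Solution:

House | Food | Sport | Vehicle | Music
--------------------------------------
  1   | curry | soccer | sedan | pop
  2   | pizza | chess | wagon | blues
  3   | sushi | swimming | truck | jazz
  4   | tacos | tennis | van | classical
  5   | pasta | golf | coupe | rock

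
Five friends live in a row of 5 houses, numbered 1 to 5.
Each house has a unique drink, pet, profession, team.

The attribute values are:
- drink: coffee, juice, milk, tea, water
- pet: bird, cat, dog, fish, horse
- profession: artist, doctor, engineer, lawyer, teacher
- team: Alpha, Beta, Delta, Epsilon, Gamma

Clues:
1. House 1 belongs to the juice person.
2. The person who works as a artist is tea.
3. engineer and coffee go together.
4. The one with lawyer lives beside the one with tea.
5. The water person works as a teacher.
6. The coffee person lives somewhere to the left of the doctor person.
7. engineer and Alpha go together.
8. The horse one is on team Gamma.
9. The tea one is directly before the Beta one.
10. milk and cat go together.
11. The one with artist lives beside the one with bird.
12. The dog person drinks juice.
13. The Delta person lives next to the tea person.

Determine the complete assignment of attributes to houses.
Solution:

House | Drink | Pet | Profession | Team
---------------------------------------
  1   | juice | dog | lawyer | Delta
  2   | tea | horse | artist | Gamma
  3   | water | bird | teacher | Beta
  4   | coffee | fish | engineer | Alpha
  5   | milk | cat | doctor | Epsilon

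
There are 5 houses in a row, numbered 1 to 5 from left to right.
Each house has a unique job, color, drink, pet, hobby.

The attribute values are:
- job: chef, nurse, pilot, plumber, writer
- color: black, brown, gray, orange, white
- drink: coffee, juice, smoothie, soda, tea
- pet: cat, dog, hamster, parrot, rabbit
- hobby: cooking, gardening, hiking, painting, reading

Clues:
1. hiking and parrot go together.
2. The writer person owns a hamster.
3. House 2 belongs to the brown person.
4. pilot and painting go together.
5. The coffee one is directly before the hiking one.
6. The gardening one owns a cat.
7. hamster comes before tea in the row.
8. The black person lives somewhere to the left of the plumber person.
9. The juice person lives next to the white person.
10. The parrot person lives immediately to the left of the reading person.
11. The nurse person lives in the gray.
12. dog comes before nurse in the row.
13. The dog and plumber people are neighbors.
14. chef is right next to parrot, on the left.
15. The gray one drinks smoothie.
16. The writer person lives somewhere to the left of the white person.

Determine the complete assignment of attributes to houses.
Solution:

House | Job | Color | Drink | Pet | Hobby
-----------------------------------------
  1   | chef | black | coffee | dog | cooking
  2   | plumber | brown | soda | parrot | hiking
  3   | writer | orange | juice | hamster | reading
  4   | pilot | white | tea | rabbit | painting
  5   | nurse | gray | smoothie | cat | gardening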